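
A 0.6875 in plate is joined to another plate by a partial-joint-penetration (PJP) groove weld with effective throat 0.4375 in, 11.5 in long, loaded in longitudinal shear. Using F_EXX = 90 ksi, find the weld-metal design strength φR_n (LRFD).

φR_n ≈ 204 kips

Effective throat (given) t_e = 0.4375 in.
A_we = 0.4375 × 11.5 = 5.031 in².
F_nw = 0.6 F_EXX = 54 ksi.
φR_n = 0.75 × 54 × 5.031 = 203.8 kips.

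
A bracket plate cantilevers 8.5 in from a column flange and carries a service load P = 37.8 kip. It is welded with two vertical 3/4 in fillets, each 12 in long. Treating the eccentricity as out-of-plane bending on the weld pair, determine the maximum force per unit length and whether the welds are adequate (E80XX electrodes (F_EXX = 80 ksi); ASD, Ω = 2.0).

f_max ≈ 6.88 kip/in; adequate

L_w = 2 × 12 = 24 in; section modulus (unit throat) S = 2 × L²/6 = 48 in².
Direct shear f_v = P/L_w = 37.8/24 = 1.575 kip/in.
Moment M = P × e = 37.8 × 8.5 = 321.3 kip·in; bending f_b = M/S = 6.694 kip/in.
f_max = √(f_v² + f_b²) = √(1.575² + 6.694²) = 6.877 kip/in.
r_n/Ω = (1/2.0) × 0.6 × 80 × (0.707 × 0.75) = 12.73 kip/in → adequate.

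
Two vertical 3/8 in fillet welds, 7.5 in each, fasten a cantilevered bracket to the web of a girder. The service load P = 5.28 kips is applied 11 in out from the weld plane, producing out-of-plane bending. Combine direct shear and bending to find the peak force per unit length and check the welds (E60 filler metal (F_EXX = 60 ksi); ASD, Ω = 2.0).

L_w = 2 × 7.5 = 15 in; section modulus (unit throat) S = 2 × L²/6 = 18.75 in².
Direct shear f_v = P/L_w = 5.28/15 = 0.352 kip/in.
Moment M = P × e = 5.28 × 11 = 58.08 kip·in; bending f_b = M/S = 3.098 kip/in.
f_max = √(f_v² + f_b²) = √(0.352² + 3.098²) = 3.118 kip/in.
r_n/Ω = (1/2.0) × 0.6 × 60 × (0.707 × 0.375) = 4.772 kip/in → adequate.

f_max ≈ 3.12 kip/in; adequate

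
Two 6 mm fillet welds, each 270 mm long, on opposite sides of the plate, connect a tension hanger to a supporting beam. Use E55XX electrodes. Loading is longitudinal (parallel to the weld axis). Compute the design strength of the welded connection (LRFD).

E55XX → F_EXX = 550 MPa.
Effective throat t_e = 0.707 × 6 = 4.242 mm.
Total length L = 540 mm; A_we = 4.242 × 540 = 2291 mm².
F_nw = 0.6 F_EXX = 0.6 × 550 = 330 MPa.
φR_n = 0.75 × 330 × 2291 × 10⁻³ = 566.9 kN.

φR_n ≈ 567 kN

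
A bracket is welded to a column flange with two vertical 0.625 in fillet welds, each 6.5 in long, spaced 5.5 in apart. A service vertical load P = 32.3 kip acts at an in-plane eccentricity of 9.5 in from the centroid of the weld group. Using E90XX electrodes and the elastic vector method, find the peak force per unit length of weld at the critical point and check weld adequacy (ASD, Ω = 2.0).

f_max ≈ 10.8 kip/in; adequate

E90XX → F_EXX = 90 ksi.
Total weld length L_w = 13 in. Treat welds as unit-width lines.
Polar moment about centroid: J = 2[d³/12 + d(b/2)²] = 2[6.5³/12 + 6.5×2.75²] = 144.1 in³.
Direct shear f_v = P/L_w = 32.3 / 13 = 2.485 kip/in (vertical).
Torsion M = P·e = 32.3 × 9.5 = 306.85 kip·in.
Critical point at (x, y) = (2.75, 3.25) from centroid. f_tx = M·y/J = 6.921 kip/in; f_ty = M·x/J = 5.857 kip/in.
Resultant f_max = √[f_tx² + (f_v + f_ty)²] = √[6.921² + (2.485 + 5.857)²] = 10.84 kip/in.
Capacity per unit length: r_n/Ω = (1/2.0) × 0.6 × 90 × (0.707 × 0.625) = 11.93 kip/in.
10.84 ≤ 11.93 → adequate.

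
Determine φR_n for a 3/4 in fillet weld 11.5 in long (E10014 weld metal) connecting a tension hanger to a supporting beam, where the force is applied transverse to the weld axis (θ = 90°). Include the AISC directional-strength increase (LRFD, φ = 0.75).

E100XX → F_EXX = 100 ksi.
t_e = 0.707 × 0.75 = 0.5302 in; A_we = 0.5302 × 11.5 = 6.098 in².
Directional factor: 1.0 + 0.5 sin^1.5(90°) = 1.5.
F_nw = 0.6 × 100 × 1.5 = 90 ksi.
φR_n = 0.75 × 90 × 6.098 = 411.6 kips.

φR_n ≈ 412 kips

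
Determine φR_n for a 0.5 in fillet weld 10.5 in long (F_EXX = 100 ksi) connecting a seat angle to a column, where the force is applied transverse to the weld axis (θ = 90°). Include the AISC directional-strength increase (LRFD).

φR_n ≈ 251 kips

t_e = 0.707 × 0.5 = 0.3535 in; A_we = 0.3535 × 10.5 = 3.712 in².
Directional factor: 1.0 + 0.5 sin^1.5(90°) = 1.5.
F_nw = 0.6 × 100 × 1.5 = 90 ksi.
φR_n = 0.75 × 90 × 3.712 = 250.5 kips.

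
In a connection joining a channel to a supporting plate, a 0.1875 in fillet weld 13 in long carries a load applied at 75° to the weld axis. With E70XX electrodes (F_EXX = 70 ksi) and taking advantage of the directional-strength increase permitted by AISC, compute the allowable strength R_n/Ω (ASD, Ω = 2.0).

t_e = 0.707 × 0.1875 = 0.1326 in; A_we = 0.1326 × 13 = 1.723 in².
Directional factor: 1.0 + 0.5 sin^1.5(75°) = 1.475.
F_nw = 0.6 × 70 × 1.475 = 61.94 ksi.
R_n/Ω = (61.94 × 1.723) / 2.0 = 53.37 kips.

R_n/Ω ≈ 53.4 kips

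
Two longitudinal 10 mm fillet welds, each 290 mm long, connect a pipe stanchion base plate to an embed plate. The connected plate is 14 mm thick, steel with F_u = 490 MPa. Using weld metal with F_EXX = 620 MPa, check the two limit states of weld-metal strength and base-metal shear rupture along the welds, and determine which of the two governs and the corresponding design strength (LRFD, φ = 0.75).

t_e = 0.707 × 10 = 7.07 mm; L = 580 mm.
Weld metal: φR_n = 0.75 × 0.6 × 620 × 7.07 × 580 × 10⁻³ = 1144 kN.
Base metal (shear rupture): φR_n = 0.75 × 0.6 × 490 × 14 × 580 × 10⁻³ = 1790 kN.
Governing: weld metal.

φR_n ≈ 1140 kN (weld metal governs)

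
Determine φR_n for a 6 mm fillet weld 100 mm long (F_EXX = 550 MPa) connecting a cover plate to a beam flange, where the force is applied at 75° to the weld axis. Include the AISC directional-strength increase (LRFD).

t_e = 0.707 × 6 = 4.242 mm; A_we = 4.242 × 100 = 424.2 mm².
Directional factor: 1.0 + 0.5 sin^1.5(75°) = 1.475.
F_nw = 0.6 × 550 × 1.475 = 486.6 MPa.
φR_n = 0.75 × 486.6 × 424.2 × 10⁻³ = 154.8 kN.

φR_n ≈ 155 kN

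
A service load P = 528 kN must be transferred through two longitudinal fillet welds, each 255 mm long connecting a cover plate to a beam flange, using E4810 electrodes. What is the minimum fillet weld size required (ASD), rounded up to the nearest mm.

w = 11 mm

E48XX → F_EXX = 480 MPa.
Total weld length L = 510 mm.
Required throat t_e = P × Ω / (0.6 F_EXX × L) = 528 × 2.0 / (0.6 × 480 × 510 × 10⁻³) = 7.19 mm.
Required leg w = t_e / 0.707 = 10.17 mm → use 11 mm.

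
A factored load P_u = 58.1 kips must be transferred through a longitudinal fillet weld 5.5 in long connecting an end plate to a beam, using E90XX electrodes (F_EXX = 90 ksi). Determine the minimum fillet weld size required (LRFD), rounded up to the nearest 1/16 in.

Total weld length L = 5.5 in.
Required throat t_e = P_u / (φ × 0.6 F_EXX × L) = 58.1 / (0.75 × 0.6 × 90 × 5.5) = 0.2608 in.
Required leg w = t_e / 0.707 = 0.3689 in → use 3/8 in.

w = 3/8 in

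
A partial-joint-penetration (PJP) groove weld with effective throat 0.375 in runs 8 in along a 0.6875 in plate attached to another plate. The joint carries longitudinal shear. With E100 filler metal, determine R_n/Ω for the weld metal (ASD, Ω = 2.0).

R_n/Ω ≈ 90 kip

E100XX → F_EXX = 100 ksi.
Effective throat (given) t_e = 0.375 in.
A_we = 0.375 × 8 = 3 in².
F_nw = 0.6 F_EXX = 60 ksi.
R_n/Ω = (60 × 3) / 2.0 = 90 kip.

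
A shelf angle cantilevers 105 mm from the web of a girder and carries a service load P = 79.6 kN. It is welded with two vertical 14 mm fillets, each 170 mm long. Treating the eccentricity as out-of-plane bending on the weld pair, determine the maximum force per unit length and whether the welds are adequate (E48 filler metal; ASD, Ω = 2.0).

f_max ≈ 899 N/mm; adequate

E48XX → F_EXX = 480 MPa.
L_w = 2 × 170 = 340 mm; section modulus (unit throat) S = 2 × L²/6 = 9633 mm².
Direct shear f_v = P/L_w = 79.6×10³/340 = 234.1 N/mm.
Moment M = P × e = 79.6×10³ × 105 = 8358000 N·mm; bending f_b = M/S = 867.6 N/mm.
f_max = √(f_v² + f_b²) = √(234.1² + 867.6²) = 898.6 N/mm.
r_n/Ω = (1/2.0) × 0.6 × 480 × (0.707 × 14) = 1425 N/mm → adequate.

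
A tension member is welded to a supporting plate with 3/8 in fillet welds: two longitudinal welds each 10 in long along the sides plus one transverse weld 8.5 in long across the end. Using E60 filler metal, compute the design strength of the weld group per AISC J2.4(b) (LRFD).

E60XX → F_EXX = 60 ksi.
t_e = 0.707 × 0.375 = 0.2651 in.
R_nwl = 0.6 × 60 × 0.2651 × 20 = 190.9 kip (longitudinal, 2 welds).
R_nwt = 0.6 × 60 × 0.2651 × 8.5 = 81.13 kip (transverse, base value).
(i) R_nwl + R_nwt = 272 kip; (ii) 0.85 R_nwl + 1.5 R_nwt = 283.9 kip.
R_n = max = 283.9 kip [governs: (ii)]; φR_n = 213 kip.

φR_n ≈ 213 kip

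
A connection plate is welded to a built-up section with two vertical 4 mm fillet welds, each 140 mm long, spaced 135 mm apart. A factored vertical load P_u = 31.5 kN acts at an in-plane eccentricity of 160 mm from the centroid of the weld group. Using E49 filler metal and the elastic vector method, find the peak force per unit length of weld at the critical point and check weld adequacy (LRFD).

E49XX → F_EXX = 490 MPa.
Total weld length L_w = 280 mm. Treat welds as unit-width lines.
Polar moment about centroid: J = 2[d³/12 + d(b/2)²] = 2[140³/12 + 140×67.5²] = 1733000 mm³.
Direct shear f_v = P/L_w = 31.5×10³ / 280 = 112.5 N/mm (vertical).
Torsion M = P·e = 31.5×10³ × 160 = 5040000 N·mm.
Critical point at (x, y) = (67.5, 70) from centroid. f_tx = M·y/J = 203.6 N/mm; f_ty = M·x/J = 196.3 N/mm.
Resultant f_max = √[f_tx² + (f_v + f_ty)²] = √[203.6² + (112.5 + 196.3)²] = 369.9 N/mm.
Capacity per unit length: φr_n = 0.75 × 0.6 × 490 × (0.707 × 4) = 623.6 N/mm.
369.9 ≤ 623.6 → adequate.

f_max ≈ 370 N/mm; adequate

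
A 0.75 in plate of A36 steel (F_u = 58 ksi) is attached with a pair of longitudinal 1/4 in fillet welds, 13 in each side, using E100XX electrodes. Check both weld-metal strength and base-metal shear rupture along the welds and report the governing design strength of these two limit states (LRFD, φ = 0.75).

φR_n ≈ 207 kips (weld metal governs)

E100XX → F_EXX = 100 ksi.
t_e = 0.707 × 0.25 = 0.1767 in; L = 26 in.
Weld metal: φR_n = 0.75 × 0.6 × 100 × 0.1767 × 26 = 206.8 kips.
Base metal (shear rupture): φR_n = 0.75 × 0.6 × 58 × 0.75 × 26 = 508.9 kips.
Governing: weld metal.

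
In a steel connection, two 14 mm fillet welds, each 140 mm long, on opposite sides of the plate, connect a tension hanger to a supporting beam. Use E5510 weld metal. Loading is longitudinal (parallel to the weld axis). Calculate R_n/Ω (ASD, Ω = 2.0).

R_n/Ω ≈ 457 kN

E55XX → F_EXX = 550 MPa.
Effective throat t_e = 0.707 × 14 = 9.898 mm.
Total length L = 280 mm; A_we = 9.898 × 280 = 2771 mm².
F_nw = 0.6 F_EXX = 0.6 × 550 = 330 MPa.
R_n = 330 × 2771 × 10⁻³ = 914.6 kN; R_n/Ω = 914.6/2.0 = 457.3 kN.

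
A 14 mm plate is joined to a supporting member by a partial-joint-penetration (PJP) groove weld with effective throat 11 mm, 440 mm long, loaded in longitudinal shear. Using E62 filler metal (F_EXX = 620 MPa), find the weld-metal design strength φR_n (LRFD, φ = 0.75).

Effective throat (given) t_e = 11 mm.
A_we = 11 × 440 = 4840 mm².
F_nw = 0.6 F_EXX = 372 MPa.
φR_n = 0.75 × 372 × 4840 × 10⁻³ = 1350 kN.

φR_n ≈ 1350 kN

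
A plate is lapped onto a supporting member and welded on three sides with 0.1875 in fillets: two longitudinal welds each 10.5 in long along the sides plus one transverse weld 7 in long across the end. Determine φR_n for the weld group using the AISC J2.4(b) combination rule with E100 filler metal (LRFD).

E100XX → F_EXX = 100 ksi.
t_e = 0.707 × 0.1875 = 0.1326 in.
R_nwl = 0.6 × 100 × 0.1326 × 21 = 167 kips (longitudinal, 2 welds).
R_nwt = 0.6 × 100 × 0.1326 × 7 = 55.68 kips (transverse, base value).
(i) R_nwl + R_nwt = 222.7 kips; (ii) 0.85 R_nwl + 1.5 R_nwt = 225.5 kips.
R_n = max = 225.5 kips [governs: (ii)]; φR_n = 169.1 kips.

φR_n ≈ 169 kips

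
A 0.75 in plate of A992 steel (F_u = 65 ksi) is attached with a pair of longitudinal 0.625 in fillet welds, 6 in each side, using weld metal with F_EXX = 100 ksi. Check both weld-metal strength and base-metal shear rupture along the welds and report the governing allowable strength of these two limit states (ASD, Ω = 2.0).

R_n/Ω ≈ 159 kips (weld metal governs)

t_e = 0.707 × 0.625 = 0.4419 in; L = 12 in.
Weld metal: R_n/Ω = (1/2.0) × 0.6 × 100 × 0.4419 × 12 = 159.1 kips.
Base metal (shear rupture): R_n/Ω = (1/2.0) × 0.6 × 65 × 0.75 × 12 = 175.5 kips.
Governing: weld metal.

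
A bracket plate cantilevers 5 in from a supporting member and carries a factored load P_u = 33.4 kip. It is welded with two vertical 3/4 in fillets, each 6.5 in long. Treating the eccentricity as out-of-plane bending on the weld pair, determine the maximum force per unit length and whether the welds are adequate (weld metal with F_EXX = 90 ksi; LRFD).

f_max ≈ 12.1 kip/in; adequate

L_w = 2 × 6.5 = 13 in; section modulus (unit throat) S = 2 × L²/6 = 14.08 in².
Direct shear f_v = P/L_w = 33.4/13 = 2.569 kip/in.
Moment M = P × e = 33.4 × 5 = 167 kip·in; bending f_b = M/S = 11.86 kip/in.
f_max = √(f_v² + f_b²) = √(2.569² + 11.86²) = 12.13 kip/in.
φr_n = 0.75 × 0.6 × 90 × (0.707 × 0.75) = 21.48 kip/in → adequate.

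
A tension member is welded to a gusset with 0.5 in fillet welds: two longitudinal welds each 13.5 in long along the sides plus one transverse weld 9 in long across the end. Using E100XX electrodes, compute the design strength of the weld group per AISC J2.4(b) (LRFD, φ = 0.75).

φR_n ≈ 580 kip

E100XX → F_EXX = 100 ksi.
t_e = 0.707 × 0.5 = 0.3535 in.
R_nwl = 0.6 × 100 × 0.3535 × 27 = 572.7 kip (longitudinal, 2 welds).
R_nwt = 0.6 × 100 × 0.3535 × 9 = 190.9 kip (transverse, base value).
(i) R_nwl + R_nwt = 763.6 kip; (ii) 0.85 R_nwl + 1.5 R_nwt = 773.1 kip.
R_n = max = 773.1 kip [governs: (ii)]; φR_n = 579.8 kip.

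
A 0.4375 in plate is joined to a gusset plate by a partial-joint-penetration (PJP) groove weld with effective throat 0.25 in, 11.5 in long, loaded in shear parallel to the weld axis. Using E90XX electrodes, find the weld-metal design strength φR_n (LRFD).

E90XX → F_EXX = 90 ksi.
Effective throat (given) t_e = 0.25 in.
A_we = 0.25 × 11.5 = 2.875 in².
F_nw = 0.6 F_EXX = 54 ksi.
φR_n = 0.75 × 54 × 2.875 = 116.4 kips.

φR_n ≈ 116 kips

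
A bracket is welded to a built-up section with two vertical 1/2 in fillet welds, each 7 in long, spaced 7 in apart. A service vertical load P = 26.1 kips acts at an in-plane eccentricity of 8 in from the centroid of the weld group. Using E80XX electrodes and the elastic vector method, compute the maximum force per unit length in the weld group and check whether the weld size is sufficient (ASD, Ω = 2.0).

E80XX → F_EXX = 80 ksi.
Total weld length L_w = 14 in. Treat welds as unit-width lines.
Polar moment about centroid: J = 2[d³/12 + d(b/2)²] = 2[7³/12 + 7×3.5²] = 228.7 in³.
Direct shear f_v = P/L_w = 26.1 / 14 = 1.864 kip/in (vertical).
Torsion M = P·e = 26.1 × 8 = 208.8 kip·in.
Critical point at (x, y) = (3.5, 3.5) from centroid. f_tx = M·y/J = 3.196 kip/in; f_ty = M·x/J = 3.196 kip/in.
Resultant f_max = √[f_tx² + (f_v + f_ty)²] = √[3.196² + (1.864 + 3.196)²] = 5.985 kip/in.
Capacity per unit length: r_n/Ω = (1/2.0) × 0.6 × 80 × (0.707 × 0.5) = 8.484 kip/in.
5.985 ≤ 8.484 → adequate.

f_max ≈ 5.98 kip/in; adequate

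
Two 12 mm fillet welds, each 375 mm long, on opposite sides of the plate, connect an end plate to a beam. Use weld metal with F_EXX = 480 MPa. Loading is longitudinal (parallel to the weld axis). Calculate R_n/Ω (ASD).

Effective throat t_e = 0.707 × 12 = 8.484 mm.
Total length L = 750 mm; A_we = 8.484 × 750 = 6363 mm².
F_nw = 0.6 F_EXX = 0.6 × 480 = 288 MPa.
R_n = 288 × 6363 × 10⁻³ = 1833 kN; R_n/Ω = 1833/2.0 = 916.3 kN.

R_n/Ω ≈ 916 kN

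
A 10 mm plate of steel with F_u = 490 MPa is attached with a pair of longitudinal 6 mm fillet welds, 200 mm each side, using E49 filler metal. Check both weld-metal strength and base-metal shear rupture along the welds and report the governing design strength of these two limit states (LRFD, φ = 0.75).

E49XX → F_EXX = 490 MPa.
t_e = 0.707 × 6 = 4.242 mm; L = 400 mm.
Weld metal: φR_n = 0.75 × 0.6 × 490 × 4.242 × 400 × 10⁻³ = 374.1 kN.
Base metal (shear rupture): φR_n = 0.75 × 0.6 × 490 × 10 × 400 × 10⁻³ = 882 kN.
Governing: weld metal.

φR_n ≈ 374 kN (weld metal governs)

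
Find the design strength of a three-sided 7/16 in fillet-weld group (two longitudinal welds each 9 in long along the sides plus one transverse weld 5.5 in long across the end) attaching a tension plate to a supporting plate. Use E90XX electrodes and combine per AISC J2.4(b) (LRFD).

E90XX → F_EXX = 90 ksi.
t_e = 0.707 × 0.4375 = 0.3093 in.
R_nwl = 0.6 × 90 × 0.3093 × 18 = 300.7 kips (longitudinal, 2 welds).
R_nwt = 0.6 × 90 × 0.3093 × 5.5 = 91.87 kips (transverse, base value).
(i) R_nwl + R_nwt = 392.5 kips; (ii) 0.85 R_nwl + 1.5 R_nwt = 393.4 kips.
R_n = max = 393.4 kips [governs: (ii)]; φR_n = 295 kips.

φR_n ≈ 295 kips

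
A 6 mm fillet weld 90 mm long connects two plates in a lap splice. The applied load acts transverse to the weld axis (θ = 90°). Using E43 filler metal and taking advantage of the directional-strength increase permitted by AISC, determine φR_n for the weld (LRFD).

φR_n ≈ 111 kN

E43XX → F_EXX = 430 MPa.
t_e = 0.707 × 6 = 4.242 mm; A_we = 4.242 × 90 = 381.8 mm².
Directional factor: 1.0 + 0.5 sin^1.5(90°) = 1.5.
F_nw = 0.6 × 430 × 1.5 = 387 MPa.
φR_n = 0.75 × 387 × 381.8 × 10⁻³ = 110.8 kN.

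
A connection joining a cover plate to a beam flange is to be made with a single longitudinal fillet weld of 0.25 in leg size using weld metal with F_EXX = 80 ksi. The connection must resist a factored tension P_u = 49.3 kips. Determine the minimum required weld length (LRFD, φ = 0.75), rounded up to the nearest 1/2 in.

L = 8 in

Throat t_e = 0.707 × 0.25 = 0.1767 in.
φr_n = 0.75 × 0.6 × 80 × 0.1767 = 6.363 kips/in.
L_req = P_u / φr_n = 49.3 / 6.363 = 7.748 in total.
Round up → use L = 8 in.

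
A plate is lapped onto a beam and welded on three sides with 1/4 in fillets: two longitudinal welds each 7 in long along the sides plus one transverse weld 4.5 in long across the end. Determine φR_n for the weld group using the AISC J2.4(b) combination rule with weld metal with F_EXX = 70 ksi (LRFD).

t_e = 0.707 × 0.25 = 0.1767 in.
R_nwl = 0.6 × 70 × 0.1767 × 14 = 103.9 kip (longitudinal, 2 welds).
R_nwt = 0.6 × 70 × 0.1767 × 4.5 = 33.41 kip (transverse, base value).
(i) R_nwl + R_nwt = 137.3 kip; (ii) 0.85 R_nwl + 1.5 R_nwt = 138.4 kip.
R_n = max = 138.4 kip [governs: (ii)]; φR_n = 103.8 kip.

φR_n ≈ 104 kip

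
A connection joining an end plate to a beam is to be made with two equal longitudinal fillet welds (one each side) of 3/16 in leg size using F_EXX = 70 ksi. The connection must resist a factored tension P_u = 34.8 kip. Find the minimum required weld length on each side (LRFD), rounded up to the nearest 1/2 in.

L = 4.5 in on each side

Throat t_e = 0.707 × 0.1875 = 0.1326 in.
φr_n = 0.75 × 0.6 × 70 × 0.1326 = 4.176 kip/in.
L_req = P_u / φr_n = 34.8 / 4.176 = 8.334 in total.
Per side: 8.334 / 2 = 4.167 in.
Round up → use L = 4.5 in on each side.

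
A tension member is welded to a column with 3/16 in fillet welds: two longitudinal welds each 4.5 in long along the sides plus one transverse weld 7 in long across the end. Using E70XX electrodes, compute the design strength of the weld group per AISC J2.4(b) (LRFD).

φR_n ≈ 75.8 kips

E70XX → F_EXX = 70 ksi.
t_e = 0.707 × 0.1875 = 0.1326 in.
R_nwl = 0.6 × 70 × 0.1326 × 9 = 50.11 kips (longitudinal, 2 welds).
R_nwt = 0.6 × 70 × 0.1326 × 7 = 38.97 kips (transverse, base value).
(i) R_nwl + R_nwt = 89.08 kips; (ii) 0.85 R_nwl + 1.5 R_nwt = 101.1 kips.
R_n = max = 101.1 kips [governs: (ii)]; φR_n = 75.79 kips.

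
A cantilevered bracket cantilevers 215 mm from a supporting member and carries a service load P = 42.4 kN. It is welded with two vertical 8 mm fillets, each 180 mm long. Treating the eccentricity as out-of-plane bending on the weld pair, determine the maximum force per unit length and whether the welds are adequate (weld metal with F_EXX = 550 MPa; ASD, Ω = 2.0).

f_max ≈ 852 N/mm; adequate

L_w = 2 × 180 = 360 mm; section modulus (unit throat) S = 2 × L²/6 = 10800 mm².
Direct shear f_v = P/L_w = 42.4×10³/360 = 117.8 N/mm.
Moment M = P × e = 42.4×10³ × 215 = 9116000 N·mm; bending f_b = M/S = 844.1 N/mm.
f_max = √(f_v² + f_b²) = √(117.8² + 844.1²) = 852.3 N/mm.
r_n/Ω = (1/2.0) × 0.6 × 550 × (0.707 × 8) = 933.2 N/mm → adequate.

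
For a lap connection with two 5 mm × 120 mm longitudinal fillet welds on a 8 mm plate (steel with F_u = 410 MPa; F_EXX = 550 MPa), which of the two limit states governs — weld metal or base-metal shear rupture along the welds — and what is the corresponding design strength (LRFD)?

φR_n ≈ 210 kN (weld metal governs)

t_e = 0.707 × 5 = 3.535 mm; L = 240 mm.
Weld metal: φR_n = 0.75 × 0.6 × 550 × 3.535 × 240 × 10⁻³ = 210 kN.
Base metal (shear rupture): φR_n = 0.75 × 0.6 × 410 × 8 × 240 × 10⁻³ = 354.2 kN.
Governing: weld metal.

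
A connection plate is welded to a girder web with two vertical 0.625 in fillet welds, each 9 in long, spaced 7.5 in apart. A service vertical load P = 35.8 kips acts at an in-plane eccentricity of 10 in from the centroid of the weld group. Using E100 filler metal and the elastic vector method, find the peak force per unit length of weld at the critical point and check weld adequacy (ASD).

E100XX → F_EXX = 100 ksi.
Total weld length L_w = 18 in. Treat welds as unit-width lines.
Polar moment about centroid: J = 2[d³/12 + d(b/2)²] = 2[9³/12 + 9×3.75²] = 374.6 in³.
Direct shear f_v = P/L_w = 35.8 / 18 = 1.989 kip/in (vertical).
Torsion M = P·e = 35.8 × 10 = 358 kip·in.
Critical point at (x, y) = (3.75, 4.5) from centroid. f_tx = M·y/J = 4.3 kip/in; f_ty = M·x/J = 3.584 kip/in.
Resultant f_max = √[f_tx² + (f_v + f_ty)²] = √[4.3² + (1.989 + 3.584)²] = 7.039 kip/in.
Capacity per unit length: r_n/Ω = (1/2.0) × 0.6 × 100 × (0.707 × 0.625) = 13.26 kip/in.
7.039 ≤ 13.26 → adequate.

f_max ≈ 7.04 kip/in; adequate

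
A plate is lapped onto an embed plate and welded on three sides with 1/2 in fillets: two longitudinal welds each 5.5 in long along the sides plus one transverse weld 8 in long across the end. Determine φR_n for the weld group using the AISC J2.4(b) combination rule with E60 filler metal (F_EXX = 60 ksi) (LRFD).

φR_n ≈ 204 kips

t_e = 0.707 × 0.5 = 0.3535 in.
R_nwl = 0.6 × 60 × 0.3535 × 11 = 140 kips (longitudinal, 2 welds).
R_nwt = 0.6 × 60 × 0.3535 × 8 = 101.8 kips (transverse, base value).
(i) R_nwl + R_nwt = 241.8 kips; (ii) 0.85 R_nwl + 1.5 R_nwt = 271.7 kips.
R_n = max = 271.7 kips [governs: (ii)]; φR_n = 203.8 kips.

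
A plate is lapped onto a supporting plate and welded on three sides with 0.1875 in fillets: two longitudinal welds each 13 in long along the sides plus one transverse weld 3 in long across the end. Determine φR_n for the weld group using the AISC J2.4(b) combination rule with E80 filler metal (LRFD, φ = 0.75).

φR_n ≈ 138 kips

E80XX → F_EXX = 80 ksi.
t_e = 0.707 × 0.1875 = 0.1326 in.
R_nwl = 0.6 × 80 × 0.1326 × 26 = 165.4 kips (longitudinal, 2 welds).
R_nwt = 0.6 × 80 × 0.1326 × 3 = 19.09 kips (transverse, base value).
(i) R_nwl + R_nwt = 184.5 kips; (ii) 0.85 R_nwl + 1.5 R_nwt = 169.3 kips.
R_n = max = 184.5 kips [governs: (i)]; φR_n = 138.4 kips.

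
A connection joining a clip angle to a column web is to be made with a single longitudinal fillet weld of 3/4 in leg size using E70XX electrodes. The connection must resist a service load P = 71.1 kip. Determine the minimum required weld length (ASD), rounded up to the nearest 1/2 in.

L = 6.5 in

E70XX → F_EXX = 70 ksi.
Throat t_e = 0.707 × 0.75 = 0.5302 in.
r_n/Ω = (0.6 × 70 × 0.5302) / 2.0 = 11.14 kip/in.
L_req = P / (r_n/Ω) = 71.1 / 11.14 = 6.385 in total.
Round up → use L = 6.5 in.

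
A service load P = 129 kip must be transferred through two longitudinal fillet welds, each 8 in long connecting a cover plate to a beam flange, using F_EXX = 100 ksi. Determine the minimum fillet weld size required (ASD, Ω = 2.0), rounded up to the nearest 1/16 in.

Total weld length L = 16 in.
Required throat t_e = P × Ω / (0.6 F_EXX × L) = 129 × 2.0 / (0.6 × 100 × 16) = 0.2687 in.
Required leg w = t_e / 0.707 = 0.3801 in → use 7/16 in.

w = 7/16 in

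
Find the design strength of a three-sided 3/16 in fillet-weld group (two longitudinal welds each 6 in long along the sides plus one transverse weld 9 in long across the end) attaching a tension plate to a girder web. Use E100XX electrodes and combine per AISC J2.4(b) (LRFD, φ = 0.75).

E100XX → F_EXX = 100 ksi.
t_e = 0.707 × 0.1875 = 0.1326 in.
R_nwl = 0.6 × 100 × 0.1326 × 12 = 95.45 kip (longitudinal, 2 welds).
R_nwt = 0.6 × 100 × 0.1326 × 9 = 71.58 kip (transverse, base value).
(i) R_nwl + R_nwt = 167 kip; (ii) 0.85 R_nwl + 1.5 R_nwt = 188.5 kip.
R_n = max = 188.5 kip [governs: (ii)]; φR_n = 141.4 kip.

φR_n ≈ 141 kip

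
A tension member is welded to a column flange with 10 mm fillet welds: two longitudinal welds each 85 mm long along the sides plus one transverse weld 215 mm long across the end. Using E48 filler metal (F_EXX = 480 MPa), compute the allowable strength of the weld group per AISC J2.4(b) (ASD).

R_n/Ω ≈ 475 kN

t_e = 0.707 × 10 = 7.07 mm.
R_nwl = 0.6 × 480 × 7.07 × 170 × 10⁻³ = 346.1 kN (longitudinal, 2 welds).
R_nwt = 0.6 × 480 × 7.07 × 215 × 10⁻³ = 437.8 kN (transverse, base value).
(i) R_nwl + R_nwt = 783.9 kN; (ii) 0.85 R_nwl + 1.5 R_nwt = 950.9 kN.
R_n = max = 950.9 kN [governs: (ii)]; R_n/Ω = 475.4 kN.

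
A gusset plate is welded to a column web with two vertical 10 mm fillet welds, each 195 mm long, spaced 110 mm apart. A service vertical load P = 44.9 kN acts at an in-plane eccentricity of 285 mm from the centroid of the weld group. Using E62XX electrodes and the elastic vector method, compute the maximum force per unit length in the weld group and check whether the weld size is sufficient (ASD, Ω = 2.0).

E62XX → F_EXX = 620 MPa.
Total weld length L_w = 390 mm. Treat welds as unit-width lines.
Polar moment about centroid: J = 2[d³/12 + d(b/2)²] = 2[195³/12 + 195×55²] = 2416000 mm³.
Direct shear f_v = P/L_w = 44.9×10³ / 390 = 115.1 N/mm (vertical).
Torsion M = P·e = 44.9×10³ × 285 = 12796000 N·mm.
Critical point at (x, y) = (55, 97.5) from centroid. f_tx = M·y/J = 516.5 N/mm; f_ty = M·x/J = 291.4 N/mm.
Resultant f_max = √[f_tx² + (f_v + f_ty)²] = √[516.5² + (115.1 + 291.4)²] = 657.3 N/mm.
Capacity per unit length: r_n/Ω = (1/2.0) × 0.6 × 620 × (0.707 × 10) = 1315 N/mm.
657.3 ≤ 1315 → adequate.

f_max ≈ 657 N/mm; adequate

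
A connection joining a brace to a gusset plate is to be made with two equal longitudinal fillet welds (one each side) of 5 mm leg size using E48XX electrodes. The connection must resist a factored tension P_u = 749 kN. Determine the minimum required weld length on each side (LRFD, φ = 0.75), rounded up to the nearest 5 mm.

L = 495 mm on each side

E48XX → F_EXX = 480 MPa.
Throat t_e = 0.707 × 5 = 3.535 mm.
φr_n = 0.75 × 0.6 × 480 × 3.535 × 10⁻³ = 0.7636 kN/mm.
L_req = P_u / φr_n = 749 / 0.7636 = 980.9 mm total.
Per side: 980.9 / 2 = 490.5 mm.
Round up → use L = 495 mm on each side.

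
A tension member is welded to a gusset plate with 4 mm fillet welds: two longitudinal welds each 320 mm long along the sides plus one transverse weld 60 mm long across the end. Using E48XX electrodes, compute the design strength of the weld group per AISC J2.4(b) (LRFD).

E48XX → F_EXX = 480 MPa.
t_e = 0.707 × 4 = 2.828 mm.
R_nwl = 0.6 × 480 × 2.828 × 640 × 10⁻³ = 521.3 kN (longitudinal, 2 welds).
R_nwt = 0.6 × 480 × 2.828 × 60 × 10⁻³ = 48.87 kN (transverse, base value).
(i) R_nwl + R_nwt = 570.1 kN; (ii) 0.85 R_nwl + 1.5 R_nwt = 516.4 kN.
R_n = max = 570.1 kN [governs: (i)]; φR_n = 427.6 kN.

φR_n ≈ 428 kN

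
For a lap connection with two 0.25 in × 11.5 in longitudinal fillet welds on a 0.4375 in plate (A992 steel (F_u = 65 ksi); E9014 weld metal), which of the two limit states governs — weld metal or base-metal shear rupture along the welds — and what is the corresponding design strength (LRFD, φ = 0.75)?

E90XX → F_EXX = 90 ksi.
t_e = 0.707 × 0.25 = 0.1767 in; L = 23 in.
Weld metal: φR_n = 0.75 × 0.6 × 90 × 0.1767 × 23 = 164.6 kips.
Base metal (shear rupture): φR_n = 0.75 × 0.6 × 65 × 0.4375 × 23 = 294.3 kips.
Governing: weld metal.

φR_n ≈ 165 kips (weld metal governs)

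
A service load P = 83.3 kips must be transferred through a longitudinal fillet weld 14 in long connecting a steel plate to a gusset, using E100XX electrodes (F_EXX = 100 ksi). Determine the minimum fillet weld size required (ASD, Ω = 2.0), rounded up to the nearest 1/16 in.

Total weld length L = 14 in.
Required throat t_e = P × Ω / (0.6 F_EXX × L) = 83.3 × 2.0 / (0.6 × 100 × 14) = 0.1983 in.
Required leg w = t_e / 0.707 = 0.2805 in → use 5/16 in.

w = 5/16 in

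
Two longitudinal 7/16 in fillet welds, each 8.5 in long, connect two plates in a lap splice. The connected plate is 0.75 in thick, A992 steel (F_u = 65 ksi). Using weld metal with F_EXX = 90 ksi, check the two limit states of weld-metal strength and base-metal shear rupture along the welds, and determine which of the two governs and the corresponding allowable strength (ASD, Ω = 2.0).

t_e = 0.707 × 0.4375 = 0.3093 in; L = 17 in.
Weld metal: R_n/Ω = (1/2.0) × 0.6 × 90 × 0.3093 × 17 = 142 kips.
Base metal (shear rupture): R_n/Ω = (1/2.0) × 0.6 × 65 × 0.75 × 17 = 248.6 kips.
Governing: weld metal.

R_n/Ω ≈ 142 kips (weld metal governs)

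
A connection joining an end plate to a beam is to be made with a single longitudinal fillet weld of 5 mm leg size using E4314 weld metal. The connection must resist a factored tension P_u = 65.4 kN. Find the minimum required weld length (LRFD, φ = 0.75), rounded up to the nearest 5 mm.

E43XX → F_EXX = 430 MPa.
Throat t_e = 0.707 × 5 = 3.535 mm.
φr_n = 0.75 × 0.6 × 430 × 3.535 × 10⁻³ = 0.684 kN/mm.
L_req = P_u / φr_n = 65.4 / 0.684 = 95.61 mm total.
Round up → use L = 100 mm.

L = 100 mm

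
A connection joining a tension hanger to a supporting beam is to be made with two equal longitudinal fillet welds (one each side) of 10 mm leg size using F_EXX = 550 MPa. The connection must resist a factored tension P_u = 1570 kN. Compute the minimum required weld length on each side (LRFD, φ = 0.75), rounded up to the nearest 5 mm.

L = 450 mm on each side

Throat t_e = 0.707 × 10 = 7.07 mm.
φr_n = 0.75 × 0.6 × 550 × 7.07 × 10⁻³ = 1.75 kN/mm.
L_req = P_u / φr_n = 1570 / 1.75 = 897.2 mm total.
Per side: 897.2 / 2 = 448.6 mm.
Round up → use L = 450 mm on each side.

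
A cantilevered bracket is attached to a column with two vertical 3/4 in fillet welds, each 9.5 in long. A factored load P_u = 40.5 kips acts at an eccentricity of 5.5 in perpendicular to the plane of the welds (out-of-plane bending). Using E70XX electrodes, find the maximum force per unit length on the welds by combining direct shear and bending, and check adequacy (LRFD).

f_max ≈ 7.71 kip/in; adequate

E70XX → F_EXX = 70 ksi.
L_w = 2 × 9.5 = 19 in; section modulus (unit throat) S = 2 × L²/6 = 30.08 in².
Direct shear f_v = P/L_w = 40.5/19 = 2.132 kip/in.
Moment M = P × e = 40.5 × 5.5 = 222.75 kip·in; bending f_b = M/S = 7.404 kip/in.
f_max = √(f_v² + f_b²) = √(2.132² + 7.404²) = 7.705 kip/in.
φr_n = 0.75 × 0.6 × 70 × (0.707 × 0.75) = 16.7 kip/in → adequate.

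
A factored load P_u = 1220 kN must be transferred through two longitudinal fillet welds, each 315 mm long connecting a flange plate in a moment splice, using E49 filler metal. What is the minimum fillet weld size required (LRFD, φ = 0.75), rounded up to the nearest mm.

E49XX → F_EXX = 490 MPa.
Total weld length L = 630 mm.
Required throat t_e = P_u / (φ × 0.6 F_EXX × L) = 1220 / (0.75 × 0.6 × 490 × 630 × 10⁻³) = 8.782 mm.
Required leg w = t_e / 0.707 = 12.42 mm → use 13 mm.

w = 13 mm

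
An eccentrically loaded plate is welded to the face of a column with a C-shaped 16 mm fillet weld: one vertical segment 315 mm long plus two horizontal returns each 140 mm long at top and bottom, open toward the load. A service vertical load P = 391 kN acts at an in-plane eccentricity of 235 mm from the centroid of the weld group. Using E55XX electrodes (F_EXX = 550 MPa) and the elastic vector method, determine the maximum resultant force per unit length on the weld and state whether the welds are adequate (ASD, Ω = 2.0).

Total weld length L_w = 595 mm. Treat welds as unit-width lines.
Centroid: x̄ = 2×140×70 / 595 = 32.94 mm from the vertical weld.
Polar moment about centroid: J = I_x + I_y = [315³/12 + 2×140×157.5²] + [315×32.94² + 2(140³/12 + 140×37.06²)] = 10730000 mm³.
Direct shear f_v = P/L_w = 391×10³ / 595 = 657.1 N/mm (vertical).
Torsion M = P·e = 391×10³ × 235 = 91885000 N·mm.
Critical point at (x, y) = (107.1, 157.5) from centroid. f_tx = M·y/J = 1348 N/mm; f_ty = M·x/J = 916.4 N/mm.
Resultant f_max = √[f_tx² + (f_v + f_ty)²] = √[1348² + (657.1 + 916.4)²] = 2072 N/mm.
Capacity per unit length: r_n/Ω = (1/2.0) × 0.6 × 550 × (0.707 × 16) = 1866 N/mm.
2072 > 1866 → NOT adequate.

f_max ≈ 2070 N/mm; NOT adequate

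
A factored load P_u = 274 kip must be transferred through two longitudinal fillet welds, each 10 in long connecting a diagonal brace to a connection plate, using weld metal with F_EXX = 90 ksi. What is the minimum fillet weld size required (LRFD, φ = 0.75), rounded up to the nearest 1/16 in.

Total weld length L = 20 in.
Required throat t_e = P_u / (φ × 0.6 F_EXX × L) = 274 / (0.75 × 0.6 × 90 × 20) = 0.3383 in.
Required leg w = t_e / 0.707 = 0.4785 in → use 1/2 in.

w = 1/2 in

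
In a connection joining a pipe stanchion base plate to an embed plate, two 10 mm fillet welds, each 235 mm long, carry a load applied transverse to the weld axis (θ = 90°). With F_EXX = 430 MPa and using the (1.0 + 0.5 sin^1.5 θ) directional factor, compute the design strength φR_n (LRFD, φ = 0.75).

t_e = 0.707 × 10 = 7.07 mm; A_we = 7.07 × 470 = 3323 mm².
Directional factor: 1.0 + 0.5 sin^1.5(90°) = 1.5.
F_nw = 0.6 × 430 × 1.5 = 387 MPa.
φR_n = 0.75 × 387 × 3323 × 10⁻³ = 964.5 kN.

φR_n ≈ 964 kN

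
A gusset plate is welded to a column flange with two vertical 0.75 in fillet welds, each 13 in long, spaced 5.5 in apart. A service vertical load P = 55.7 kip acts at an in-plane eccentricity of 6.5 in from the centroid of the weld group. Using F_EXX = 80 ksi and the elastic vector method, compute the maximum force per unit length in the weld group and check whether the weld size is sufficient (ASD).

Total weld length L_w = 26 in. Treat welds as unit-width lines.
Polar moment about centroid: J = 2[d³/12 + d(b/2)²] = 2[13³/12 + 13×2.75²] = 562.8 in³.
Direct shear f_v = P/L_w = 55.7 / 26 = 2.142 kip/in (vertical).
Torsion M = P·e = 55.7 × 6.5 = 362.05 kip·in.
Critical point at (x, y) = (2.75, 6.5) from centroid. f_tx = M·y/J = 4.182 kip/in; f_ty = M·x/J = 1.769 kip/in.
Resultant f_max = √[f_tx² + (f_v + f_ty)²] = √[4.182² + (2.142 + 1.769)²] = 5.726 kip/in.
Capacity per unit length: r_n/Ω = (1/2.0) × 0.6 × 80 × (0.707 × 0.75) = 12.73 kip/in.
5.726 ≤ 12.73 → adequate.

f_max ≈ 5.73 kip/in; adequate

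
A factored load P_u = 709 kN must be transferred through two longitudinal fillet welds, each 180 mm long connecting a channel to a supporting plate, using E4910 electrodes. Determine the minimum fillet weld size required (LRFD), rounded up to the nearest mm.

w = 13 mm

E49XX → F_EXX = 490 MPa.
Total weld length L = 360 mm.
Required throat t_e = P_u / (φ × 0.6 F_EXX × L) = 709 / (0.75 × 0.6 × 490 × 360 × 10⁻³) = 8.932 mm.
Required leg w = t_e / 0.707 = 12.63 mm → use 13 mm.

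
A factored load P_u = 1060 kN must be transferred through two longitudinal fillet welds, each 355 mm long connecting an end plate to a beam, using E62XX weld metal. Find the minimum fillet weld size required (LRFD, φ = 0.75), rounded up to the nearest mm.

w = 8 mm

E62XX → F_EXX = 620 MPa.
Total weld length L = 710 mm.
Required throat t_e = P_u / (φ × 0.6 F_EXX × L) = 1060 / (0.75 × 0.6 × 620 × 710 × 10⁻³) = 5.351 mm.
Required leg w = t_e / 0.707 = 7.569 mm → use 8 mm.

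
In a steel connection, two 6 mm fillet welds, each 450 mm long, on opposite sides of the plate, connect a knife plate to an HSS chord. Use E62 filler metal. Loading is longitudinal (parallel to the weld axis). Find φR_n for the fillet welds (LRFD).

E62XX → F_EXX = 620 MPa.
Effective throat t_e = 0.707 × 6 = 4.242 mm.
Total length L = 900 mm; A_we = 4.242 × 900 = 3818 mm².
F_nw = 0.6 F_EXX = 0.6 × 620 = 372 MPa.
φR_n = 0.75 × 372 × 3818 × 10⁻³ = 1065 kN.

φR_n ≈ 1070 kN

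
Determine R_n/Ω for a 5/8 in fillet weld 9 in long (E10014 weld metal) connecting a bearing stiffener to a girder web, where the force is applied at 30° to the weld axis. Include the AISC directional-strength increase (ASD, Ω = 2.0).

R_n/Ω ≈ 140 kips

E100XX → F_EXX = 100 ksi.
t_e = 0.707 × 0.625 = 0.4419 in; A_we = 0.4419 × 9 = 3.977 in².
Directional factor: 1.0 + 0.5 sin^1.5(30°) = 1.177.
F_nw = 0.6 × 100 × 1.177 = 70.61 ksi.
R_n/Ω = (70.61 × 3.977) / 2.0 = 140.4 kips.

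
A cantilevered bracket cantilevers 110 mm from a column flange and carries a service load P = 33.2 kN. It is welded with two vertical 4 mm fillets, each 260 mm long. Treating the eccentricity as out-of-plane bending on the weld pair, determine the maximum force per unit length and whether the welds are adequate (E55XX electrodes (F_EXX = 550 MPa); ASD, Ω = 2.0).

L_w = 2 × 260 = 520 mm; section modulus (unit throat) S = 2 × L²/6 = 22530 mm².
Direct shear f_v = P/L_w = 33.2×10³/520 = 63.85 N/mm.
Moment M = P × e = 33.2×10³ × 110 = 3652000 N·mm; bending f_b = M/S = 162.1 N/mm.
f_max = √(f_v² + f_b²) = √(63.85² + 162.1²) = 174.2 N/mm.
r_n/Ω = (1/2.0) × 0.6 × 550 × (0.707 × 4) = 466.6 N/mm → adequate.

f_max ≈ 174 N/mm; adequate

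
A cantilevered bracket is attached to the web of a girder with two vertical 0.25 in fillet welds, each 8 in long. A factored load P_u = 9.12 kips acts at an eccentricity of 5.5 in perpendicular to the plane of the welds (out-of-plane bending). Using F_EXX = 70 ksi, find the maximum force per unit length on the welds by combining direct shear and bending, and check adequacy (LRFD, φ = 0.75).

f_max ≈ 2.42 kip/in; adequate

L_w = 2 × 8 = 16 in; section modulus (unit throat) S = 2 × L²/6 = 21.33 in².
Direct shear f_v = P/L_w = 9.12/16 = 0.57 kip/in.
Moment M = P × e = 9.12 × 5.5 = 50.16 kip·in; bending f_b = M/S = 2.351 kip/in.
f_max = √(f_v² + f_b²) = √(0.57² + 2.351²) = 2.419 kip/in.
φr_n = 0.75 × 0.6 × 70 × (0.707 × 0.25) = 5.568 kip/in → adequate.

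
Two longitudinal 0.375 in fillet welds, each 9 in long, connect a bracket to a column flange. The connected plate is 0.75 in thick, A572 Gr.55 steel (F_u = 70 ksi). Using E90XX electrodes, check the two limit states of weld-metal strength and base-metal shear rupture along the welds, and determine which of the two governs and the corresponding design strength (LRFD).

φR_n ≈ 193 kip (weld metal governs)

E90XX → F_EXX = 90 ksi.
t_e = 0.707 × 0.375 = 0.2651 in; L = 18 in.
Weld metal: φR_n = 0.75 × 0.6 × 90 × 0.2651 × 18 = 193.3 kip.
Base metal (shear rupture): φR_n = 0.75 × 0.6 × 70 × 0.75 × 18 = 425.2 kip.
Governing: weld metal.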